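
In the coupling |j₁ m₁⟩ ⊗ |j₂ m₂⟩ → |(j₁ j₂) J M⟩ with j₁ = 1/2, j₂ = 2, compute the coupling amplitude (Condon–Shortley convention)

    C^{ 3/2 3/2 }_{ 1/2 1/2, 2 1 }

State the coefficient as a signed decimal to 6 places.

+0.447214

j₁+j₂−J=1  J+j₁−j₂=0  J−j₁+j₂=3  j₁+j₂+J+1=5
(j₁±m₁, j₂±m₂, J±M) = (1,0,3,1,3,0)
P² = 36/5
sum k=0..0:
  [0] +1/6 = 1/6
S = 1/6
C² = P²·S² = 1/5 ; C = +0.447214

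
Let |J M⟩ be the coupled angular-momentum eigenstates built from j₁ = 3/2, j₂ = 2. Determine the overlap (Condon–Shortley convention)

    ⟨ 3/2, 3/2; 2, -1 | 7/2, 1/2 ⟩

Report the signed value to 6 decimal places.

j₁+j₂−J=0  J+j₁−j₂=3  J−j₁+j₂=4  j₁+j₂+J+1=8
(j₁±m₁, j₂±m₂, J±M) = (3,0,1,3,4,3)
P² = 5184/35
sum k=0..0:
  [0] +1/36 = 1/36
S = 1/36
C² = P²·S² = 4/35 ; C = +0.338062

+0.338062  (= +√(4/35))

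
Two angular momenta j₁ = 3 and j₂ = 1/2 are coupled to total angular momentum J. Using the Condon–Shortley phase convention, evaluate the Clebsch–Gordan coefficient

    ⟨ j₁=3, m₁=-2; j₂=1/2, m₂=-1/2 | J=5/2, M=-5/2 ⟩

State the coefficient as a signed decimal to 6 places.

√[6·1!5!0!/7! · 1!5!0!1!0!5!] = √(14400/7)
  +(−1)^0/∏(0,1,5,0,0,0)! = 1/120  (running 1/120)
⟨..|..⟩ = √(14400/7)·(1/120) = +0.377964

+√(1/7) = +0.377964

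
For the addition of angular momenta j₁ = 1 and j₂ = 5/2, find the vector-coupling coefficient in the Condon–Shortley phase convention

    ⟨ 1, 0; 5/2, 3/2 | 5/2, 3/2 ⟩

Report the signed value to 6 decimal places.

-0.507093  (= −√(9/35))

triangle: 1!*1!*4!/7! = 24/5040
(j±m)!: 1!*1!*4!*1!*4!*1! = 576
prefactor² = (2J+1)*Δ*N² = 576/35
  k=0: +1/(0!*1!*1!*4!*0!*0!) = 1/24
  k=1: −1/(1!*0!*0!*3!*1!*1!) = -1/6
Σ = -1/8  ⇒  CG² = 576/35*(-1/8)² = 9/35
CG = −√(9/35) = -0.507093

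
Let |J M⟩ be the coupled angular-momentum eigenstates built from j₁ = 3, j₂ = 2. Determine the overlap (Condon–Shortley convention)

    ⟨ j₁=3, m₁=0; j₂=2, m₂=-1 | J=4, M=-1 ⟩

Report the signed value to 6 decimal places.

+√(3/14) ≈ +0.462910

j₁+j₂−J=1  J+j₁−j₂=5  J−j₁+j₂=3  j₁+j₂+J+1=10
(j₁±m₁, j₂±m₂, J±M) = (3,3,1,3,3,5)
P² = 1944/7
sum k=0..1:
  [0] +1/24 = 1/24
  [1] −1/72 = -1/72
S = 1/36
C² = P²·S² = 3/14 ; C = +0.462910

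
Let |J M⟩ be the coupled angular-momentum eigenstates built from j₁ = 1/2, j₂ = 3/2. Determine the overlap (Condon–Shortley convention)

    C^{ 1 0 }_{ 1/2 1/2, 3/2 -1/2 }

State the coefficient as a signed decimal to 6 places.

+0.707107

j₁+j₂−J=1  J+j₁−j₂=0  J−j₁+j₂=2  j₁+j₂+J+1=4
(j₁±m₁, j₂±m₂, J±M) = (1,0,1,2,1,1)
P² = 1/2
sum k=0..0:
  [0] +1/1 = 1
S = 1
C² = P²·S² = 1/2 ; C = +0.707107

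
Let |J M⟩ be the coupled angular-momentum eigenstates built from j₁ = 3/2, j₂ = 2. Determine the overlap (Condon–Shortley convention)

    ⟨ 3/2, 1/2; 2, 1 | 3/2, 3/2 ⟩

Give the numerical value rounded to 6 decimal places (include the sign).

triangle: 2!×1!×2!/6! = 4/720
(j±m)!: 2!×1!×3!×1!×3!×0! = 72
prefactor² = (2J+1)×Δ×N² = 8/5
  k=1: −1/(1!×1!×0!×2!×1!×0!) = -1/2
Σ = -1/2  ⇒  CG² = 8/5×(-1/2)² = 2/5
CG = −√(2/5) = -0.632456

−√(2/5) = -0.632456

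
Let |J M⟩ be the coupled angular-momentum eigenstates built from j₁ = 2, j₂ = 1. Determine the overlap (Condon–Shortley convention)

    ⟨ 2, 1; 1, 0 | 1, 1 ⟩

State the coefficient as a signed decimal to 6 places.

-0.547723

√[3·2!2!0!/5! · 3!1!1!1!2!0!] = √(6/5)
  +(−1)^1/∏(1,1,0,0,2,0)! = -1/2  (running -1/2)
⟨..|..⟩ = √(6/5)·(-1/2) = -0.547723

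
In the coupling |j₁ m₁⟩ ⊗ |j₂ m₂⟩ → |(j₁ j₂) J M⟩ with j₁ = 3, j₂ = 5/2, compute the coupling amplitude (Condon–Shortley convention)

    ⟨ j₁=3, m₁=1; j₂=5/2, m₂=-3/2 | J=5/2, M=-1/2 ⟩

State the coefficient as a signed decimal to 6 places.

j₁+j₂−J=3  J+j₁−j₂=3  J−j₁+j₂=2  j₁+j₂+J+1=9
(j₁±m₁, j₂±m₂, J±M) = (4,2,1,4,2,3)
P² = 576/35
sum k=0..1:
  [0] +1/12 = 1/12
  [1] −1/8 = -1/8
S = -1/24
C² = P²·S² = 1/35 ; C = -0.169031

−√(1/35) = -0.169031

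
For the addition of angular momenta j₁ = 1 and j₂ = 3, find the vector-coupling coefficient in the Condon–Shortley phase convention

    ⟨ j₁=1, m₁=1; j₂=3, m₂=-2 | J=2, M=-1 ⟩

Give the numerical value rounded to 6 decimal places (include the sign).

triangle: 2!·0!·4!/7! = 48/5040
(j±m)!: 2!·0!·1!·5!·1!·3! = 1440
prefactor² = (2J+1)·Δ·N² = 480/7
  k=0: +1/(0!·2!·0!·1!·0!·3!) = 1/12
Σ = 1/12  ⇒  CG² = 480/7·1/12² = 10/21
CG = +√(10/21) = +0.690066

+√(10/21) = +0.690066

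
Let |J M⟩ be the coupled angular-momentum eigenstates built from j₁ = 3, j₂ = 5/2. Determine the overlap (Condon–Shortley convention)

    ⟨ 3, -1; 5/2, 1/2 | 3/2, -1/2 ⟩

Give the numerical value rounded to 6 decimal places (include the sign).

triangle: 4!*2!*1!/8! = 48/40320
(j±m)!: 2!*4!*3!*2!*1!*2! = 1152
prefactor² = (2J+1)*Δ*N² = 192/35
  k=2: +1/(2!*2!*2!*1!*0!*0!) = 1/8
  k=3: −1/(3!*1!*1!*0!*1!*1!) = -1/6
Σ = -1/24  ⇒  CG² = 192/35*(-1/24)² = 1/105
CG = −√(1/105) = -0.097590

-0.097590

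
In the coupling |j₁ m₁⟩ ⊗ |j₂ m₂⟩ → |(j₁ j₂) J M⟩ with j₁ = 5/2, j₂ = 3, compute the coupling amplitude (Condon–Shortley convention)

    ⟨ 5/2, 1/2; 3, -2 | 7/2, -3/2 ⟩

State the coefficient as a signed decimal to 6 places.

+0.308607

√[8·2!3!4!/10! · 3!2!1!5!2!5!] = √(1536/7)
  +(−1)^0/∏(0,2,2,1,1,3)! = 1/24  (running 1/24)
  +(−1)^1/∏(1,1,1,0,2,4)! = -1/48  (running 1/48)
⟨..|..⟩ = √(1536/7)·(1/48) = +0.308607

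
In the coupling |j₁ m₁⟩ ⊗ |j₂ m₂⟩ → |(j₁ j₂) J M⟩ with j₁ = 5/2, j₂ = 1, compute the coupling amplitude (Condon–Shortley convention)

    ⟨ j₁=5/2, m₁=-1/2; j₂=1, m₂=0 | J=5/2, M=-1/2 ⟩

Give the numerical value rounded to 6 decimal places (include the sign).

√[6·1!4!1!/7! · 2!3!1!1!2!3!] = √(144/35)
  +(−1)^0/∏(0,1,3,1,1,0)! = 1/6  (running 1/6)
  +(−1)^1/∏(1,0,2,0,2,1)! = -1/4  (running -1/12)
⟨..|..⟩ = √(144/35)·(-1/12) = -0.169031

-0.169031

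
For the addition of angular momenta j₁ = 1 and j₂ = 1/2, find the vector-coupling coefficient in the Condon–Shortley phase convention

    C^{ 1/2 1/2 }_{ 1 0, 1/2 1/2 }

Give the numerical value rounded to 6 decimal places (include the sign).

-0.577350

√[2·1!1!0!/3! · 1!1!1!0!1!0!] = √(1/3)
  +(−1)^1/∏(1,0,0,0,1,0)! = -1  (running -1)
⟨..|..⟩ = √(1/3)·(-1) = -0.577350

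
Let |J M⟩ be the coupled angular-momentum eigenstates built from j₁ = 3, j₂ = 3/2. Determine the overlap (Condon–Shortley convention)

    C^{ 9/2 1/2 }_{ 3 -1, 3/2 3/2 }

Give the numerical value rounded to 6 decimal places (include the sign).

√[10·0!6!3!/10! · 2!4!3!0!5!4!] = √(69120/7)
  +(−1)^0/∏(0,0,4,3,2,0)! = 1/288  (running 1/288)
⟨..|..⟩ = √(69120/7)·(1/288) = +0.345033

+0.345033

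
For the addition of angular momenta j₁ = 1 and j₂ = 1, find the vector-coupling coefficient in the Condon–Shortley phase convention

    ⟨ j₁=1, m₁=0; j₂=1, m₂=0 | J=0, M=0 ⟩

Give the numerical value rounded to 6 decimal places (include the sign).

−√(1/3) = -0.577350

triangle: 2!*0!*0!/3! = 2/6
(j±m)!: 1!*1!*1!*1!*0!*0! = 1
prefactor² = (2J+1)*Δ*N² = 1/3
  k=1: −1/(1!*1!*0!*0!*0!*0!) = -1
Σ = -1  ⇒  CG² = 1/3*(-1)² = 1/3
CG = −√(1/3) = -0.577350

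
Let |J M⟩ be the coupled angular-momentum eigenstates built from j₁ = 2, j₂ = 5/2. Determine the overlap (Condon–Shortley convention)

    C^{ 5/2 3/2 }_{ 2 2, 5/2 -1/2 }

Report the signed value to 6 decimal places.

j₁+j₂−J=2  J+j₁−j₂=2  J−j₁+j₂=3  j₁+j₂+J+1=8
(j₁±m₁, j₂±m₂, J±M) = (4,0,2,3,4,1)
P² = 864/35
sum k=0..0:
  [0] +1/8 = 1/8
S = 1/8
C² = P²·S² = 27/70 ; C = +0.621059

+0.621059  (= +√(27/70))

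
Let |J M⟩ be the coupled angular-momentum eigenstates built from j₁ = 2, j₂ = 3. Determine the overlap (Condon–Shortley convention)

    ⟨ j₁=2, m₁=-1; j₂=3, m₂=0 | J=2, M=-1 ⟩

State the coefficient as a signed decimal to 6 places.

j₁+j₂−J=3  J+j₁−j₂=1  J−j₁+j₂=3  j₁+j₂+J+1=8
(j₁±m₁, j₂±m₂, J±M) = (1,3,3,3,1,3)
P² = 81/14
sum k=2..3:
  [2] +1/4 = 1/4
  [3] −1/36 = -1/36
S = 2/9
C² = P²·S² = 2/7 ; C = +0.534522

+√(2/7) ≈ +0.534522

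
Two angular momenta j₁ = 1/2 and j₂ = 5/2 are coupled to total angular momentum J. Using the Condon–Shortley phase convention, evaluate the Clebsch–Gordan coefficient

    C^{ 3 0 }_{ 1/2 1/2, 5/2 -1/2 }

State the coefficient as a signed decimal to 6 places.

+√(1/2) = +0.707107

triangle: 0!·1!·5!/7! = 120/5040
(j±m)!: 1!·0!·2!·3!·3!·3! = 432
prefactor² = (2J+1)·Δ·N² = 72
  k=0: +1/(0!·0!·0!·2!·1!·3!) = 1/12
Σ = 1/12  ⇒  CG² = 72·1/12² = 1/2
CG = +√(1/2) = +0.707107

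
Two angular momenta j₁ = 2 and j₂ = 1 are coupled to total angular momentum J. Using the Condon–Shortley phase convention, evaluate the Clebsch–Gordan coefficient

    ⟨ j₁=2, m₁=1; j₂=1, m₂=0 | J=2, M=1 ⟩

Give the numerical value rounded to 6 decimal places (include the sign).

√[5·1!3!1!/6! · 3!1!1!1!3!1!] = √(3/2)
  +(−1)^0/∏(0,1,1,1,2,0)! = 1/2  (running 1/2)
  +(−1)^1/∏(1,0,0,0,3,1)! = -1/6  (running 1/3)
⟨..|..⟩ = √(3/2)·(1/3) = +0.408248

+0.408248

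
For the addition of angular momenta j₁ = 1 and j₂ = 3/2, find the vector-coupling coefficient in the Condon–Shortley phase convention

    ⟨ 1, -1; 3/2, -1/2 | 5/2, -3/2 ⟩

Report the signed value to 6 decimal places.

+√(3/5) = +0.774597

triangle: 0!*2!*3!/6! = 12/720
(j±m)!: 0!*2!*1!*2!*1!*4! = 96
prefactor² = (2J+1)*Δ*N² = 48/5
  k=0: +1/(0!*0!*2!*1!*0!*2!) = 1/4
Σ = 1/4  ⇒  CG² = 48/5*1/4² = 3/5
CG = +√(3/5) = +0.774597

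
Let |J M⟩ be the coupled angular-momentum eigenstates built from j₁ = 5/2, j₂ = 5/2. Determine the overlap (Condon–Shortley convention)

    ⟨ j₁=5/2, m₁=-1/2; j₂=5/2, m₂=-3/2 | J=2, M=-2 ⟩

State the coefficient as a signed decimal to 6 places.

j₁+j₂−J=3  J+j₁−j₂=2  J−j₁+j₂=2  j₁+j₂+J+1=8
(j₁±m₁, j₂±m₂, J±M) = (2,3,1,4,0,4)
P² = 144/7
sum k=1..1:
  [1] −1/8 = -1/8
S = -1/8
C² = P²·S² = 9/28 ; C = -0.566947

-0.566947  (= −√(9/28))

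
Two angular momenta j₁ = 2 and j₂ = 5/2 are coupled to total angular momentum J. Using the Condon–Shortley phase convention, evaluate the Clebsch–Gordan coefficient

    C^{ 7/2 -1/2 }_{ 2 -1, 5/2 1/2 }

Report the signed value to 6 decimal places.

−√(14/45) ≈ -0.557773

√[8·1!3!4!/9! · 1!3!3!2!3!4!] = √(1152/35)
  +(−1)^0/∏(0,1,3,3,0,1)! = 1/36  (running 1/36)
  +(−1)^1/∏(1,0,2,2,1,2)! = -1/8  (running -7/72)
⟨..|..⟩ = √(1152/35)·(-7/72) = -0.557773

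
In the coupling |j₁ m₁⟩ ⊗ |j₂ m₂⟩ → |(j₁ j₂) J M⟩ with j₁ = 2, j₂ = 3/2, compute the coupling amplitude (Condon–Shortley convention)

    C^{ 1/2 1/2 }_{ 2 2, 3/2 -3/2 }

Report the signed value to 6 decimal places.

+√(2/5) ≈ +0.632456

triangle: 3!·1!·0!/5! = 6/120
(j±m)!: 4!·0!·0!·3!·1!·0! = 144
prefactor² = (2J+1)·Δ·N² = 72/5
  k=0: +1/(0!·3!·0!·0!·1!·0!) = 1/6
Σ = 1/6  ⇒  CG² = 72/5·1/6² = 2/5
CG = +√(2/5) = +0.632456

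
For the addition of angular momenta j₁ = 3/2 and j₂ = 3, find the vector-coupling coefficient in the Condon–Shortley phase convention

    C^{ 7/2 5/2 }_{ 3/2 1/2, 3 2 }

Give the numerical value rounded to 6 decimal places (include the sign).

−√(1/7) ≈ -0.377964

triangle: 1!*2!*5!/9! = 240/362880
(j±m)!: 2!*1!*5!*1!*6!*1! = 172800
prefactor² = (2J+1)*Δ*N² = 6400/7
  k=0: +1/(0!*1!*1!*5!*1!*0!) = 1/120
  k=1: −1/(1!*0!*0!*4!*2!*1!) = -1/48
Σ = -1/80  ⇒  CG² = 6400/7*(-1/80)² = 1/7
CG = −√(1/7) = -0.377964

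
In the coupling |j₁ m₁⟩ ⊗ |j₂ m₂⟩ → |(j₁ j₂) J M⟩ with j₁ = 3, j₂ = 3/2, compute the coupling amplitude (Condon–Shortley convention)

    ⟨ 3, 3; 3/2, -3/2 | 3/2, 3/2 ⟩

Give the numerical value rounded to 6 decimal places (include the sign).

triangle: 3!*3!*0!/7! = 36/5040
(j±m)!: 6!*0!*0!*3!*3!*0! = 25920
prefactor² = (2J+1)*Δ*N² = 5184/7
  k=0: +1/(0!*3!*0!*0!*3!*0!) = 1/36
Σ = 1/36  ⇒  CG² = 5184/7*1/36² = 4/7
CG = +√(4/7) = +0.755929

+√(4/7) = +0.755929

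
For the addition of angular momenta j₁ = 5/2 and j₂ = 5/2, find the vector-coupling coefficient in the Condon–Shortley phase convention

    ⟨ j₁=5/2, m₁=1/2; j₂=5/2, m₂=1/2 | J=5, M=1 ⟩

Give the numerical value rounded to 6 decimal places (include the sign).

√[11·0!5!5!/11! · 3!2!3!2!6!4!] = √(69120/7)
  +(−1)^0/∏(0,0,2,3,3,2)! = 1/144  (running 1/144)
⟨..|..⟩ = √(69120/7)·(1/144) = +0.690066

+√(10/21) = +0.690066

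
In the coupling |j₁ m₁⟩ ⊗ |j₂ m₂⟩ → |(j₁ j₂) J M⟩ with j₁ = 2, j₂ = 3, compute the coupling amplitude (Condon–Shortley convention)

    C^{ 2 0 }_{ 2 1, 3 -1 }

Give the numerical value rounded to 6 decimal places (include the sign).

-0.377964  (= −√(1/7))

j₁+j₂−J=3  J+j₁−j₂=1  J−j₁+j₂=3  j₁+j₂+J+1=8
(j₁±m₁, j₂±m₂, J±M) = (3,1,2,4,2,2)
P² = 36/7
sum k=0..1:
  [0] +1/12 = 1/12
  [1] −1/4 = -1/4
S = -1/6
C² = P²·S² = 1/7 ; C = -0.377964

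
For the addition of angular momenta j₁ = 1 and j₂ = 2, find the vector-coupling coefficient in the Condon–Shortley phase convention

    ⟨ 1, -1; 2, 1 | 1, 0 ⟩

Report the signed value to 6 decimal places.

j₁+j₂−J=2  J+j₁−j₂=0  J−j₁+j₂=2  j₁+j₂+J+1=5
(j₁±m₁, j₂±m₂, J±M) = (0,2,3,1,1,1)
P² = 6/5
sum k=2..2:
  [2] +1/2 = 1/2
S = 1/2
C² = P²·S² = 3/10 ; C = +0.547723

+√(3/10) = +0.547723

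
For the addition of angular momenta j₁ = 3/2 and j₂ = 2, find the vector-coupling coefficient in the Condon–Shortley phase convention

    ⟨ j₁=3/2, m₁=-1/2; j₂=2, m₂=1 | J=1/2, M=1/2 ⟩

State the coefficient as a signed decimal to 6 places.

+√(3/10) ≈ +0.547723

j₁+j₂−J=3  J+j₁−j₂=0  J−j₁+j₂=1  j₁+j₂+J+1=5
(j₁±m₁, j₂±m₂, J±M) = (1,2,3,1,1,0)
P² = 6/5
sum k=2..2:
  [2] +1/2 = 1/2
S = 1/2
C² = P²·S² = 3/10 ; C = +0.547723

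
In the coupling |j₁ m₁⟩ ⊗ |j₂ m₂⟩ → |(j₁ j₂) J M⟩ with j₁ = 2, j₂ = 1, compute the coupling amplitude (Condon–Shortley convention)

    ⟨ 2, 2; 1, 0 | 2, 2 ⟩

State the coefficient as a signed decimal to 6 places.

triangle: 1!·3!·1!/6! = 6/720
(j±m)!: 4!·0!·1!·1!·4!·0! = 576
prefactor² = (2J+1)·Δ·N² = 24
  k=0: +1/(0!·1!·0!·1!·3!·0!) = 1/6
Σ = 1/6  ⇒  CG² = 24·1/6² = 2/3
CG = +√(2/3) = +0.816497

+0.816497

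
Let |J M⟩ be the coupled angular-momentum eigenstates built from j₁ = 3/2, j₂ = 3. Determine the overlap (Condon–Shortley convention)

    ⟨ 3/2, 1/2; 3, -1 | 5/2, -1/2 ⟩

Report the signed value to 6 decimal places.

-0.119523

j₁+j₂−J=2  J+j₁−j₂=1  J−j₁+j₂=4  j₁+j₂+J+1=8
(j₁±m₁, j₂±m₂, J±M) = (2,1,2,4,2,3)
P² = 288/35
sum k=0..1:
  [0] +1/8 = 1/8
  [1] −1/6 = -1/6
S = -1/24
C² = P²·S² = 1/70 ; C = -0.119523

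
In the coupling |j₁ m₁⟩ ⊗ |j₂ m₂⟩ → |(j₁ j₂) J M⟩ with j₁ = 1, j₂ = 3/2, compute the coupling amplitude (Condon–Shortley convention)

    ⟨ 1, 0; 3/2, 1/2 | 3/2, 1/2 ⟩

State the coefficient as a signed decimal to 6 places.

triangle: 1!*1!*2!/5! = 2/120
(j±m)!: 1!*1!*2!*1!*2!*1! = 4
prefactor² = (2J+1)*Δ*N² = 4/15
  k=0: +1/(0!*1!*1!*2!*0!*0!) = 1/2
  k=1: −1/(1!*0!*0!*1!*1!*1!) = -1
Σ = -1/2  ⇒  CG² = 4/15*(-1/2)² = 1/15
CG = −√(1/15) = -0.258199

-0.258199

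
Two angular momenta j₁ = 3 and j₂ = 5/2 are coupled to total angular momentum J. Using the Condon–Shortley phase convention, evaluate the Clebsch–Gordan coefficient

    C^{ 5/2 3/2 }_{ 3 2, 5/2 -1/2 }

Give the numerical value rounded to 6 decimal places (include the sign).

j₁+j₂−J=3  J+j₁−j₂=3  J−j₁+j₂=2  j₁+j₂+J+1=9
(j₁±m₁, j₂±m₂, J±M) = (5,1,2,3,4,1)
P² = 288/7
sum k=0..1:
  [0] +1/24 = 1/24
  [1] −1/12 = -1/12
S = -1/24
C² = P²·S² = 1/14 ; C = -0.267261

-0.267261  (= −√(1/14))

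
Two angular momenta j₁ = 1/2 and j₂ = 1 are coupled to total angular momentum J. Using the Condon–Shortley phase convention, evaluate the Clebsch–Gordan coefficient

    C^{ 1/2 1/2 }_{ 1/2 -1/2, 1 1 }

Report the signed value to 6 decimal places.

triangle: 1!×0!×1!/3! = 1/6
(j±m)!: 0!×1!×2!×0!×1!×0! = 2
prefactor² = (2J+1)×Δ×N² = 2/3
  k=1: −1/(1!×0!×0!×1!×0!×0!) = -1
Σ = -1  ⇒  CG² = 2/3×(-1)² = 2/3
CG = −√(2/3) = -0.816497

-0.816497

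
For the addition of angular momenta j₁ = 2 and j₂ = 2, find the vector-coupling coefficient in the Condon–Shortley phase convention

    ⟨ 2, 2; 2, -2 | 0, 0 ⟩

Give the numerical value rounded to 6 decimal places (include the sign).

+0.447214  (= +√(1/5))

j₁+j₂−J=4  J+j₁−j₂=0  J−j₁+j₂=0  j₁+j₂+J+1=5
(j₁±m₁, j₂±m₂, J±M) = (4,0,0,4,0,0)
P² = 576/5
sum k=0..0:
  [0] +1/24 = 1/24
S = 1/24
C² = P²·S² = 1/5 ; C = +0.447214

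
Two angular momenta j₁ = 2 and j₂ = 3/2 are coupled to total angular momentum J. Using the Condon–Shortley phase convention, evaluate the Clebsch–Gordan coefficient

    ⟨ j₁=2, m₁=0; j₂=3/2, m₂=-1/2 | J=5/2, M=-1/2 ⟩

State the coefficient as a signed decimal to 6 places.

√[6·1!3!2!/7! · 2!2!1!2!2!3!] = √(48/35)
  +(−1)^0/∏(0,1,2,1,1,1)! = 1/2  (running 1/2)
  +(−1)^1/∏(1,0,1,0,2,2)! = -1/4  (running 1/4)
⟨..|..⟩ = √(48/35)·(1/4) = +0.292770

+0.292770  (= +√(3/35))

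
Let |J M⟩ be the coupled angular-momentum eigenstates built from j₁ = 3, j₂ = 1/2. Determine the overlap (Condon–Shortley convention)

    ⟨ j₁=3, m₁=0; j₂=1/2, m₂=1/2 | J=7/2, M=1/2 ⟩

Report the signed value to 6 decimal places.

j₁+j₂−J=0  J+j₁−j₂=6  J−j₁+j₂=1  j₁+j₂+J+1=8
(j₁±m₁, j₂±m₂, J±M) = (3,3,1,0,4,3)
P² = 5184/7
sum k=0..0:
  [0] +1/36 = 1/36
S = 1/36
C² = P²·S² = 4/7 ; C = +0.755929

+√(4/7) = +0.755929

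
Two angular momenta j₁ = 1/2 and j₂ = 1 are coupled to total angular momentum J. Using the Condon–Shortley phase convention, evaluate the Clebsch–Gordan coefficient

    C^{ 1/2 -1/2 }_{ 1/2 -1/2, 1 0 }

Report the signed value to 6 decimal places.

j₁+j₂−J=1  J+j₁−j₂=0  J−j₁+j₂=1  j₁+j₂+J+1=3
(j₁±m₁, j₂±m₂, J±M) = (0,1,1,1,0,1)
P² = 1/3
sum k=1..1:
  [1] −1/1 = -1
S = -1
C² = P²·S² = 1/3 ; C = -0.577350

-0.577350  (= −√(1/3))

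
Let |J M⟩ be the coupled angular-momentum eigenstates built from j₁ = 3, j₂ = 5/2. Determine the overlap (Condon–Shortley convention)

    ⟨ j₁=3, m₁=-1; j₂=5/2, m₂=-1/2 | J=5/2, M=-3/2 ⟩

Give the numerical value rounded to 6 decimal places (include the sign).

√[6·3!3!2!/9! · 2!4!2!3!1!4!] = √(576/35)
  +(−1)^1/∏(1,2,3,1,0,1)! = -1/12  (running -1/12)
  +(−1)^2/∏(2,1,2,0,1,2)! = 1/8  (running 1/24)
⟨..|..⟩ = √(576/35)·(1/24) = +0.169031

+0.169031  (= +√(1/35))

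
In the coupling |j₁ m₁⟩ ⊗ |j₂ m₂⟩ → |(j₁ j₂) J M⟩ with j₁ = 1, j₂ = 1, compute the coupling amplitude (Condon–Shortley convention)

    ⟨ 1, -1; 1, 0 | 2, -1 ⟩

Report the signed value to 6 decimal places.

+0.707107  (= +√(1/2))

√[5·0!2!2!/5! · 0!2!1!1!1!3!] = √(2)
  +(−1)^0/∏(0,0,2,1,0,1)! = 1/2  (running 1/2)
⟨..|..⟩ = √(2)·(1/2) = +0.707107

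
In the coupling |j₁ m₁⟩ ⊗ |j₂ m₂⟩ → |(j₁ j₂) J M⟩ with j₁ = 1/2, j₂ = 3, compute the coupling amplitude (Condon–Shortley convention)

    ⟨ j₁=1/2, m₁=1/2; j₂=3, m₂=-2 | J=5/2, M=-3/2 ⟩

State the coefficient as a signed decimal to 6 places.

+√(5/7) = +0.845154

j₁+j₂−J=1  J+j₁−j₂=0  J−j₁+j₂=5  j₁+j₂+J+1=7
(j₁±m₁, j₂±m₂, J±M) = (1,0,1,5,1,4)
P² = 2880/7
sum k=0..0:
  [0] +1/24 = 1/24
S = 1/24
C² = P²·S² = 5/7 ; C = +0.845154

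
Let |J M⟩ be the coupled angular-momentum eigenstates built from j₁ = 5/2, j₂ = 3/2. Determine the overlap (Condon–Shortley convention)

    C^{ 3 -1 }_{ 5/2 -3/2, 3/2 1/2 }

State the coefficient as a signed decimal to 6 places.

j₁+j₂−J=1  J+j₁−j₂=4  J−j₁+j₂=2  j₁+j₂+J+1=8
(j₁±m₁, j₂±m₂, J±M) = (1,4,2,1,2,4)
P² = 96/5
sum k=0..1:
  [0] +1/48 = 1/48
  [1] −1/6 = -1/6
S = -7/48
C² = P²·S² = 49/120 ; C = -0.639010

−√(49/120) ≈ -0.639010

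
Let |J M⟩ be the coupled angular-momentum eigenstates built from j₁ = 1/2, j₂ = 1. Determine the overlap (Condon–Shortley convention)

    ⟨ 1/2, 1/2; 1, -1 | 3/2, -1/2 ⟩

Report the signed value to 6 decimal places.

triangle: 0!×1!×2!/4! = 2/24
(j±m)!: 1!×0!×0!×2!×1!×2! = 4
prefactor² = (2J+1)×Δ×N² = 4/3
  k=0: +1/(0!×0!×0!×0!×1!×2!) = 1/2
Σ = 1/2  ⇒  CG² = 4/3×1/2² = 1/3
CG = +√(1/3) = +0.577350

+0.577350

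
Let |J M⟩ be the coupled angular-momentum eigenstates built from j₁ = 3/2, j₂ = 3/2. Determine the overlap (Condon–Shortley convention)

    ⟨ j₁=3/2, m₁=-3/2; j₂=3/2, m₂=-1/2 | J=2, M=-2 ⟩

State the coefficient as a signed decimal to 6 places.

j₁+j₂−J=1  J+j₁−j₂=2  J−j₁+j₂=2  j₁+j₂+J+1=6
(j₁±m₁, j₂±m₂, J±M) = (0,3,1,2,0,4)
P² = 8
sum k=1..1:
  [1] −1/4 = -1/4
S = -1/4
C² = P²·S² = 1/2 ; C = -0.707107

−√(1/2) ≈ -0.707107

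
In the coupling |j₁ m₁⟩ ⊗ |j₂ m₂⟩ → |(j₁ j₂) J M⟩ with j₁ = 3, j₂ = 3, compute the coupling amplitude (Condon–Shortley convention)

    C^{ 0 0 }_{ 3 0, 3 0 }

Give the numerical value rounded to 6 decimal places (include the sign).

triangle: 6!·0!·0!/7! = 720/5040
(j±m)!: 3!·3!·3!·3!·0!·0! = 1296
prefactor² = (2J+1)·Δ·N² = 1296/7
  k=3: −1/(3!·3!·0!·0!·0!·0!) = -1/36
Σ = -1/36  ⇒  CG² = 1296/7·(-1/36)² = 1/7
CG = −√(1/7) = -0.377964

−√(1/7) ≈ -0.377964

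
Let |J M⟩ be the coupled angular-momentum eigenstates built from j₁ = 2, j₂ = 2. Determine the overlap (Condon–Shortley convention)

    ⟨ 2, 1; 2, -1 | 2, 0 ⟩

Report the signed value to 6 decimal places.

+0.267261  (= +√(1/14))

j₁+j₂−J=2  J+j₁−j₂=2  J−j₁+j₂=2  j₁+j₂+J+1=7
(j₁±m₁, j₂±m₂, J±M) = (3,1,1,3,2,2)
P² = 8/7
sum k=0..1:
  [0] +1/2 = 1/2
  [1] −1/4 = -1/4
S = 1/4
C² = P²·S² = 1/14 ; C = +0.267261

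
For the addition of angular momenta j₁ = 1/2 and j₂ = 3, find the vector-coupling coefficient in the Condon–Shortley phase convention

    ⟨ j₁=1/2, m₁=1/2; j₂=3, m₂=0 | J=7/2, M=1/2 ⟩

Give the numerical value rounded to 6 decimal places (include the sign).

+√(4/7) = +0.755929

triangle: 0!·1!·6!/8! = 720/40320
(j±m)!: 1!·0!·3!·3!·4!·3! = 5184
prefactor² = (2J+1)·Δ·N² = 5184/7
  k=0: +1/(0!·0!·0!·3!·1!·3!) = 1/36
Σ = 1/36  ⇒  CG² = 5184/7·1/36² = 4/7
CG = +√(4/7) = +0.755929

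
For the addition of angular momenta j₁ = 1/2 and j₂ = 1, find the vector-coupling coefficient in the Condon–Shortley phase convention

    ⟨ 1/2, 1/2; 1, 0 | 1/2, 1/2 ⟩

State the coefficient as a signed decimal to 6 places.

triangle: 1!×0!×1!/3! = 1/6
(j±m)!: 1!×0!×1!×1!×1!×0! = 1
prefactor² = (2J+1)×Δ×N² = 1/3
  k=0: +1/(0!×1!×0!×1!×0!×0!) = 1
Σ = 1  ⇒  CG² = 1/3×1² = 1/3
CG = +√(1/3) = +0.577350

+0.577350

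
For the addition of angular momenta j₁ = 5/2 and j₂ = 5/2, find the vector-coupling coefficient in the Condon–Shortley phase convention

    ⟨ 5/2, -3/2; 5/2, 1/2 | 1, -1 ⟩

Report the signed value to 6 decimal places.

-0.478091

j₁+j₂−J=4  J+j₁−j₂=1  J−j₁+j₂=1  j₁+j₂+J+1=7
(j₁±m₁, j₂±m₂, J±M) = (1,4,3,2,0,2)
P² = 288/35
sum k=3..3:
  [3] −1/6 = -1/6
S = -1/6
C² = P²·S² = 8/35 ; C = -0.478091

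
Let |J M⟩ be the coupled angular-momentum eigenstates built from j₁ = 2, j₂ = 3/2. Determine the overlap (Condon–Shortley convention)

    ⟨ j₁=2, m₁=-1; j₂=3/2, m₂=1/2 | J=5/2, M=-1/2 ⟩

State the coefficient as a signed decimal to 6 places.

−√(5/14) = -0.597614

triangle: 1!×3!×2!/7! = 12/5040
(j±m)!: 1!×3!×2!×1!×2!×3! = 144
prefactor² = (2J+1)×Δ×N² = 72/35
  k=0: +1/(0!×1!×3!×2!×0!×0!) = 1/12
  k=1: −1/(1!×0!×2!×1!×1!×1!) = -1/2
Σ = -5/12  ⇒  CG² = 72/35×(-5/12)² = 5/14
CG = −√(5/14) = -0.597614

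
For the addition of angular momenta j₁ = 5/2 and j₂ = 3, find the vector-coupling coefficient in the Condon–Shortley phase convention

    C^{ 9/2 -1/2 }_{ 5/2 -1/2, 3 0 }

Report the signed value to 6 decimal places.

j₁+j₂−J=1  J+j₁−j₂=4  J−j₁+j₂=5  j₁+j₂+J+1=11
(j₁±m₁, j₂±m₂, J±M) = (2,3,3,3,4,5)
P² = 69120/77
sum k=0..1:
  [0] +1/72 = 1/72
  [1] −1/48 = -1/48
S = -1/144
C² = P²·S² = 10/231 ; C = -0.208063

−√(10/231) = -0.208063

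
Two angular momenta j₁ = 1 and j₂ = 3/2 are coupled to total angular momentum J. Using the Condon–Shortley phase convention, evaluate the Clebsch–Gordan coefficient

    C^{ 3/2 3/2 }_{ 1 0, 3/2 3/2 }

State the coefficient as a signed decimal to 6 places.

triangle: 1!*1!*2!/5! = 2/120
(j±m)!: 1!*1!*3!*0!*3!*0! = 36
prefactor² = (2J+1)*Δ*N² = 12/5
  k=1: −1/(1!*0!*0!*2!*1!*0!) = -1/2
Σ = -1/2  ⇒  CG² = 12/5*(-1/2)² = 3/5
CG = −√(3/5) = -0.774597

−√(3/5) ≈ -0.774597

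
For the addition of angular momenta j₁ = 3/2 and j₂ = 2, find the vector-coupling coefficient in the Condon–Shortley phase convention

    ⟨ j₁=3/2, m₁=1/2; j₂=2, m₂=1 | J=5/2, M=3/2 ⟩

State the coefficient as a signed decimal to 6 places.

√[6·1!2!3!/7! · 2!1!3!1!4!1!] = √(144/35)
  +(−1)^0/∏(0,1,1,3,1,0)! = 1/6  (running 1/6)
  +(−1)^1/∏(1,0,0,2,2,1)! = -1/4  (running -1/12)
⟨..|..⟩ = √(144/35)·(-1/12) = -0.169031

−√(1/35) ≈ -0.169031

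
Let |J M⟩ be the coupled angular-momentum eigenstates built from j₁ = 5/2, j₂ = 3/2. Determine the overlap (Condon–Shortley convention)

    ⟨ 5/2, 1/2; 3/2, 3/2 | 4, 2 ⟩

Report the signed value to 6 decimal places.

j₁+j₂−J=0  J+j₁−j₂=5  J−j₁+j₂=3  j₁+j₂+J+1=9
(j₁±m₁, j₂±m₂, J±M) = (3,2,3,0,6,2)
P² = 12960/7
sum k=0..0:
  [0] +1/72 = 1/72
S = 1/72
C² = P²·S² = 5/14 ; C = +0.597614

+0.597614  (= +√(5/14))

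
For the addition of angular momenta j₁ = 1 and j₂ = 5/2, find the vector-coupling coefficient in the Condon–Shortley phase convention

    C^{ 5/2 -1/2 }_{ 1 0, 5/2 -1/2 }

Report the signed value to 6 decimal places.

+√(1/35) ≈ +0.169031

j₁+j₂−J=1  J+j₁−j₂=1  J−j₁+j₂=4  j₁+j₂+J+1=7
(j₁±m₁, j₂±m₂, J±M) = (1,1,2,3,2,3)
P² = 144/35
sum k=0..1:
  [0] +1/4 = 1/4
  [1] −1/6 = -1/6
S = 1/12
C² = P²·S² = 1/35 ; C = +0.169031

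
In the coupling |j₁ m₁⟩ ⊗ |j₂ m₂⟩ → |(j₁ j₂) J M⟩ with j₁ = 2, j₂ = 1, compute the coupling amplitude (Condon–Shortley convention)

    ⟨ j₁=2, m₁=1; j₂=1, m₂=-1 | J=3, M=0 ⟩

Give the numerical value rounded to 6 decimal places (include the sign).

+0.447214  (= +√(1/5))

√[7·0!4!2!/7! · 3!1!0!2!3!3!] = √(144/5)
  +(−1)^0/∏(0,0,1,0,3,2)! = 1/12  (running 1/12)
⟨..|..⟩ = √(144/5)·(1/12) = +0.447214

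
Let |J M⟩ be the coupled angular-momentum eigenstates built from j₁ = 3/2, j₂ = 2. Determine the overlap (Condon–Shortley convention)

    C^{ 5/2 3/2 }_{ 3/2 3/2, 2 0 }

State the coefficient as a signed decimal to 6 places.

+0.717137  (= +√(18/35))

triangle: 1!×2!×3!/7! = 12/5040
(j±m)!: 3!×0!×2!×2!×4!×1! = 576
prefactor² = (2J+1)×Δ×N² = 288/35
  k=0: +1/(0!×1!×0!×2!×2!×1!) = 1/4
Σ = 1/4  ⇒  CG² = 288/35×1/4² = 18/35
CG = +√(18/35) = +0.717137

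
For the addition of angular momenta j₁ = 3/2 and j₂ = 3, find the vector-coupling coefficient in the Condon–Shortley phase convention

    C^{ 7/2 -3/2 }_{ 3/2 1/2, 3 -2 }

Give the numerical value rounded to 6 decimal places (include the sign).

j₁+j₂−J=1  J+j₁−j₂=2  J−j₁+j₂=5  j₁+j₂+J+1=9
(j₁±m₁, j₂±m₂, J±M) = (2,1,1,5,2,5)
P² = 6400/21
sum k=0..1:
  [0] +1/24 = 1/24
  [1] −1/240 = -1/240
S = 3/80
C² = P²·S² = 3/7 ; C = +0.654654

+√(3/7) ≈ +0.654654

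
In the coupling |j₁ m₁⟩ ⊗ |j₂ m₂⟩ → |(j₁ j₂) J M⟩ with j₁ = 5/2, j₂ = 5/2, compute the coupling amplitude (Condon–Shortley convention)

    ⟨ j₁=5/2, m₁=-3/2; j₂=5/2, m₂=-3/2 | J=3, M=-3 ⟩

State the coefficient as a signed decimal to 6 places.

−√(4/9) = -0.666667

√[7·2!3!3!/9! · 1!4!1!4!0!6!] = √(576)
  +(−1)^1/∏(1,1,3,0,0,3)! = -1/36  (running -1/36)
⟨..|..⟩ = √(576)·(-1/36) = -0.666667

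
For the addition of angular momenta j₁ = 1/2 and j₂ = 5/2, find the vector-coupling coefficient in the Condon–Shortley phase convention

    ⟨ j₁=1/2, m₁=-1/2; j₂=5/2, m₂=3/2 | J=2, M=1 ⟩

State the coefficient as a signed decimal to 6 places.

triangle: 1!*0!*4!/6! = 24/720
(j±m)!: 0!*1!*4!*1!*3!*1! = 144
prefactor² = (2J+1)*Δ*N² = 24
  k=1: −1/(1!*0!*0!*3!*0!*1!) = -1/6
Σ = -1/6  ⇒  CG² = 24*(-1/6)² = 2/3
CG = −√(2/3) = -0.816497

-0.816497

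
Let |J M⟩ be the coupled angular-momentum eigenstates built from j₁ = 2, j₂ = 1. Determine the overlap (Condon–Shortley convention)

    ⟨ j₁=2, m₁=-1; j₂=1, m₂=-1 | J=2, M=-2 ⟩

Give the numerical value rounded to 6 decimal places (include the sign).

+√(1/3) ≈ +0.577350

√[5·1!3!1!/6! · 1!3!0!2!0!4!] = √(12)
  +(−1)^0/∏(0,1,3,0,0,1)! = 1/6  (running 1/6)
⟨..|..⟩ = √(12)·(1/6) = +0.577350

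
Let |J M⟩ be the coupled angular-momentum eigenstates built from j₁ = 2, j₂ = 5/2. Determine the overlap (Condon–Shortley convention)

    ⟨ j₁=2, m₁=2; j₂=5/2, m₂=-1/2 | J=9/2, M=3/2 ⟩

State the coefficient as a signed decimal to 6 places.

+√(5/42) ≈ +0.345033

j₁+j₂−J=0  J+j₁−j₂=4  J−j₁+j₂=5  j₁+j₂+J+1=10
(j₁±m₁, j₂±m₂, J±M) = (4,0,2,3,6,3)
P² = 69120/7
sum k=0..0:
  [0] +1/288 = 1/288
S = 1/288
C² = P²·S² = 5/42 ; C = +0.345033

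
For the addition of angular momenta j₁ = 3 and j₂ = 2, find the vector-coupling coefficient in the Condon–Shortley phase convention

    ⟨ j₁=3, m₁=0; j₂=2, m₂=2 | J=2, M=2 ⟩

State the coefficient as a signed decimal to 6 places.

triangle: 3!×3!×1!/8! = 36/40320
(j±m)!: 3!×3!×4!×0!×4!×0! = 20736
prefactor² = (2J+1)×Δ×N² = 648/7
  k=3: −1/(3!×0!×0!×1!×3!×0!) = -1/36
Σ = -1/36  ⇒  CG² = 648/7×(-1/36)² = 1/14
CG = −√(1/14) = -0.267261

−√(1/14) ≈ -0.267261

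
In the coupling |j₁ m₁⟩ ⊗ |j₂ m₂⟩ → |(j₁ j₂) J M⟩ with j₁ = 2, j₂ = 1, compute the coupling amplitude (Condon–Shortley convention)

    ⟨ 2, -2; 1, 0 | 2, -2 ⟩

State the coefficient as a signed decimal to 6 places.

−√(2/3) = -0.816497

√[5·1!3!1!/6! · 0!4!1!1!0!4!] = √(24)
  +(−1)^1/∏(1,0,3,0,0,1)! = -1/6  (running -1/6)
⟨..|..⟩ = √(24)·(-1/6) = -0.816497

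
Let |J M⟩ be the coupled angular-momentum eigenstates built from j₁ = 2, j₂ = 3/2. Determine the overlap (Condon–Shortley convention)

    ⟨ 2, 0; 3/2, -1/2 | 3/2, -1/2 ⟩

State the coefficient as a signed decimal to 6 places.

j₁+j₂−J=2  J+j₁−j₂=2  J−j₁+j₂=1  j₁+j₂+J+1=6
(j₁±m₁, j₂±m₂, J±M) = (2,2,1,2,1,2)
P² = 16/45
sum k=0..1:
  [0] +1/4 = 1/4
  [1] −1/1 = -1
S = -3/4
C² = P²·S² = 1/5 ; C = -0.447214

−√(1/5) = -0.447214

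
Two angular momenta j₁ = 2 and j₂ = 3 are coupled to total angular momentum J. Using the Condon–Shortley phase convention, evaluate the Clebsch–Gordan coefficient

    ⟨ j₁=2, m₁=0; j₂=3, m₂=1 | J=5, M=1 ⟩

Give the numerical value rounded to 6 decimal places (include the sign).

j₁+j₂−J=0  J+j₁−j₂=4  J−j₁+j₂=6  j₁+j₂+J+1=11
(j₁±m₁, j₂±m₂, J±M) = (2,2,4,2,6,4)
P² = 110592/7
sum k=0..0:
  [0] +1/192 = 1/192
S = 1/192
C² = P²·S² = 3/7 ; C = +0.654654

+0.654654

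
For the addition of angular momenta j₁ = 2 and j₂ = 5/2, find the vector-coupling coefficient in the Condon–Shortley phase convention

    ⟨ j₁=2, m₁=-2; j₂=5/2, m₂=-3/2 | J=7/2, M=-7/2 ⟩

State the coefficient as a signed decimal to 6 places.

−√(4/9) ≈ -0.666667

√[8·1!3!4!/9! · 0!4!1!4!0!7!] = √(9216)
  +(−1)^1/∏(1,0,3,0,0,4)! = -1/144  (running -1/144)
⟨..|..⟩ = √(9216)·(-1/144) = -0.666667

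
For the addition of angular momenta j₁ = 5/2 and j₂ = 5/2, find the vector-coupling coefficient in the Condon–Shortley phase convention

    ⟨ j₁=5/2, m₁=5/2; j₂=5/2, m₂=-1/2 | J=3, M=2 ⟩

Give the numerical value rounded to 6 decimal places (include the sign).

+√(5/12) ≈ +0.645497

triangle: 2!*3!*3!/9! = 72/362880
(j±m)!: 5!*0!*2!*3!*5!*1! = 172800
prefactor² = (2J+1)*Δ*N² = 240
  k=0: +1/(0!*2!*0!*2!*3!*1!) = 1/24
Σ = 1/24  ⇒  CG² = 240*1/24² = 5/12
CG = +√(5/12) = +0.645497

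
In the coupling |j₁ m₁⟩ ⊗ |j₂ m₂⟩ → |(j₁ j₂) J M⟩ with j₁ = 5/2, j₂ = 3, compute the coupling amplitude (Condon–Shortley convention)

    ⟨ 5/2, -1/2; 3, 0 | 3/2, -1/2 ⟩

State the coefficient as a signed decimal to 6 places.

+√(4/35) ≈ +0.338062

j₁+j₂−J=4  J+j₁−j₂=1  J−j₁+j₂=2  j₁+j₂+J+1=8
(j₁±m₁, j₂±m₂, J±M) = (2,3,3,3,1,2)
P² = 144/35
sum k=2..3:
  [2] +1/4 = 1/4
  [3] −1/12 = -1/12
S = 1/6
C² = P²·S² = 4/35 ; C = +0.338062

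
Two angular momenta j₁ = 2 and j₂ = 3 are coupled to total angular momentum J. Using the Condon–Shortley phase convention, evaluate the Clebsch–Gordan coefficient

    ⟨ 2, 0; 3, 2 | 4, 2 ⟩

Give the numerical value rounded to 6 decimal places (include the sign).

-0.585540

√[9·1!3!5!/10! · 2!2!5!1!6!2!] = √(8640/7)
  +(−1)^0/∏(0,1,2,5,1,0)! = 1/240  (running 1/240)
  +(−1)^1/∏(1,0,1,4,2,1)! = -1/48  (running -1/60)
⟨..|..⟩ = √(8640/7)·(-1/60) = -0.585540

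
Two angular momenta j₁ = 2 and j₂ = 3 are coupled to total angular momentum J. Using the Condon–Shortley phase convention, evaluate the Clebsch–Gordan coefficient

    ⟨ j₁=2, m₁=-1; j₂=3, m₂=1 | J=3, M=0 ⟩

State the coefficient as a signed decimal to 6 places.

+0.182574

j₁+j₂−J=2  J+j₁−j₂=2  J−j₁+j₂=4  j₁+j₂+J+1=9
(j₁±m₁, j₂±m₂, J±M) = (1,3,4,2,3,3)
P² = 96/5
sum k=1..2:
  [1] −1/12 = -1/12
  [2] +1/8 = 1/8
S = 1/24
C² = P²·S² = 1/30 ; C = +0.182574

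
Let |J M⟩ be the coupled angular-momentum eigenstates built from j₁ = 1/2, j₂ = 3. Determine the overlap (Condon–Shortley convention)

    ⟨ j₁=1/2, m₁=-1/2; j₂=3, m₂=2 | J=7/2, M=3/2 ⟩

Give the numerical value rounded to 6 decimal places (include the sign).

+√(2/7) ≈ +0.534522

j₁+j₂−J=0  J+j₁−j₂=1  J−j₁+j₂=6  j₁+j₂+J+1=8
(j₁±m₁, j₂±m₂, J±M) = (0,1,5,1,5,2)
P² = 28800/7
sum k=0..0:
  [0] +1/120 = 1/120
S = 1/120
C² = P²·S² = 2/7 ; C = +0.534522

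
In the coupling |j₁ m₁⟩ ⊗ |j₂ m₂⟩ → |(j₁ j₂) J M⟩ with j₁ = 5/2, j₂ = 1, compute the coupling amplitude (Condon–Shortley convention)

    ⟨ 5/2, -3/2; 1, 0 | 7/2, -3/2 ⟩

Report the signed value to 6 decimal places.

+0.690066

√[8·0!5!2!/8! · 1!4!1!1!2!5!] = √(1920/7)
  +(−1)^0/∏(0,0,4,1,1,1)! = 1/24  (running 1/24)
⟨..|..⟩ = √(1920/7)·(1/24) = +0.690066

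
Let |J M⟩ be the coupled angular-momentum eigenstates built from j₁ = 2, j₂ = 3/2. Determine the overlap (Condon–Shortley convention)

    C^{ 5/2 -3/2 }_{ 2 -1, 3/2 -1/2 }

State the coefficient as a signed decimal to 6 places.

j₁+j₂−J=1  J+j₁−j₂=3  J−j₁+j₂=2  j₁+j₂+J+1=7
(j₁±m₁, j₂±m₂, J±M) = (1,3,1,2,1,4)
P² = 144/35
sum k=0..1:
  [0] +1/6 = 1/6
  [1] −1/4 = -1/4
S = -1/12
C² = P²·S² = 1/35 ; C = -0.169031

−√(1/35) = -0.169031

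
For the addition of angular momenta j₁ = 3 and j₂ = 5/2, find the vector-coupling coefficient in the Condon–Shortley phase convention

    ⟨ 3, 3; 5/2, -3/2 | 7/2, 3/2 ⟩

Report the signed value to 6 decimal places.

+√(2/7) = +0.534522

triangle: 2!·4!·3!/10! = 288/3628800
(j±m)!: 6!·0!·1!·4!·5!·2! = 4147200
prefactor² = (2J+1)·Δ·N² = 18432/7
  k=0: +1/(0!·2!·0!·1!·4!·2!) = 1/96
Σ = 1/96  ⇒  CG² = 18432/7·1/96² = 2/7
CG = +√(2/7) = +0.534522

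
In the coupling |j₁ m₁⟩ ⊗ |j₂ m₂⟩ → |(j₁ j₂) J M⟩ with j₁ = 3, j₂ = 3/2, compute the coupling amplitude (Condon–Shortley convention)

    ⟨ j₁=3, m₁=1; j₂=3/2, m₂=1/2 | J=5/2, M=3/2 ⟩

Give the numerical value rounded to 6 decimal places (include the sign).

−√(7/20) = -0.591608

j₁+j₂−J=2  J+j₁−j₂=4  J−j₁+j₂=1  j₁+j₂+J+1=8
(j₁±m₁, j₂±m₂, J±M) = (4,2,2,1,4,1)
P² = 576/35
sum k=1..2:
  [1] −1/6 = -1/6
  [2] +1/48 = 1/48
S = -7/48
C² = P²·S² = 7/20 ; C = -0.591608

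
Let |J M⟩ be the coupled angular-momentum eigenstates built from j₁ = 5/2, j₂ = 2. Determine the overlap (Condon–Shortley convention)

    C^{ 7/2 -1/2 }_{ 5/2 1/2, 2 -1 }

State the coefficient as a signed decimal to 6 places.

j₁+j₂−J=1  J+j₁−j₂=4  J−j₁+j₂=3  j₁+j₂+J+1=9
(j₁±m₁, j₂±m₂, J±M) = (3,2,1,3,3,4)
P² = 1152/35
sum k=0..1:
  [0] +1/8 = 1/8
  [1] −1/36 = -1/36
S = 7/72
C² = P²·S² = 14/45 ; C = +0.557773

+0.557773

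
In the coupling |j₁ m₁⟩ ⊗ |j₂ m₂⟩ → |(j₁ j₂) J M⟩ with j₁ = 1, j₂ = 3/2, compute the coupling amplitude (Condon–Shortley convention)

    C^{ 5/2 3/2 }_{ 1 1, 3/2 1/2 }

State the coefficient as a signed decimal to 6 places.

√[6·0!2!3!/6! · 2!0!2!1!4!1!] = √(48/5)
  +(−1)^0/∏(0,0,0,2,2,1)! = 1/4  (running 1/4)
⟨..|..⟩ = √(48/5)·(1/4) = +0.774597

+√(3/5) = +0.774597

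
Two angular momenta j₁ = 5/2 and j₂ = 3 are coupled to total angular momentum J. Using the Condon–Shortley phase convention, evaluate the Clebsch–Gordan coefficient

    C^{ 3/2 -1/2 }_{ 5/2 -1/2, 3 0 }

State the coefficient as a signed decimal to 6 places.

j₁+j₂−J=4  J+j₁−j₂=1  J−j₁+j₂=2  j₁+j₂+J+1=8
(j₁±m₁, j₂±m₂, J±M) = (2,3,3,3,1,2)
P² = 144/35
sum k=2..3:
  [2] +1/4 = 1/4
  [3] −1/12 = -1/12
S = 1/6
C² = P²·S² = 4/35 ; C = +0.338062

+0.338062  (= +√(4/35))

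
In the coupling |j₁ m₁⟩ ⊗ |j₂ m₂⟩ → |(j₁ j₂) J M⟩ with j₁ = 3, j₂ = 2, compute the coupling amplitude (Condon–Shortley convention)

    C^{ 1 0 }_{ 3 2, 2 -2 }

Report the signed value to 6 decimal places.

+0.377964

√[3·4!2!0!/7! · 5!1!0!4!1!1!] = √(576/7)
  +(−1)^0/∏(0,4,1,0,1,0)! = 1/24  (running 1/24)
⟨..|..⟩ = √(576/7)·(1/24) = +0.377964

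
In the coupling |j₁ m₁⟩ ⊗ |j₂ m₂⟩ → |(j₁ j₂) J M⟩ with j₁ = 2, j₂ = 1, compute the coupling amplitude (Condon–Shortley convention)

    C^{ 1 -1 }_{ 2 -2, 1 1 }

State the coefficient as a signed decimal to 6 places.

+0.774597

triangle: 2!×2!×0!/5! = 4/120
(j±m)!: 0!×4!×2!×0!×0!×2! = 96
prefactor² = (2J+1)×Δ×N² = 48/5
  k=2: +1/(2!×0!×2!×0!×0!×0!) = 1/4
Σ = 1/4  ⇒  CG² = 48/5×1/4² = 3/5
CG = +√(3/5) = +0.774597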